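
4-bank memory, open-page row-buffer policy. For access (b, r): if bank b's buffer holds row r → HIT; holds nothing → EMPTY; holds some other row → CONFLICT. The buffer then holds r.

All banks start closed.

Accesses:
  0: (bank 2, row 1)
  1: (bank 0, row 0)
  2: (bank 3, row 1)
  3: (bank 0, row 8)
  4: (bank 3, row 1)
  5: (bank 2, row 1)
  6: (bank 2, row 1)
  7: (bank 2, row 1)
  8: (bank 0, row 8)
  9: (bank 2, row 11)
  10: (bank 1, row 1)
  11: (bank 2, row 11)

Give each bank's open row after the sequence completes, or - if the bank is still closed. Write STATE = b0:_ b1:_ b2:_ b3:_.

STATE = b0:8 b1:1 b2:11 b3:1

  [0] b2 r1: no row ⇒ E
  [1] b0 r0: no row ⇒ E
  [2] b3 r1: no row ⇒ E
  [3] b0 r8: had r0 ⇒ C
  [4] b3 r1: had r1 ⇒ H
  [5] b2 r1: had r1 ⇒ H
  [6] b2 r1: had r1 ⇒ H
  [7] b2 r1: had r1 ⇒ H
  [8] b0 r8: had r8 ⇒ H
  [9] b2 r11: had r1 ⇒ C
  [10] b1 r1: no row ⇒ E
  [11] b2 r11: had r11 ⇒ H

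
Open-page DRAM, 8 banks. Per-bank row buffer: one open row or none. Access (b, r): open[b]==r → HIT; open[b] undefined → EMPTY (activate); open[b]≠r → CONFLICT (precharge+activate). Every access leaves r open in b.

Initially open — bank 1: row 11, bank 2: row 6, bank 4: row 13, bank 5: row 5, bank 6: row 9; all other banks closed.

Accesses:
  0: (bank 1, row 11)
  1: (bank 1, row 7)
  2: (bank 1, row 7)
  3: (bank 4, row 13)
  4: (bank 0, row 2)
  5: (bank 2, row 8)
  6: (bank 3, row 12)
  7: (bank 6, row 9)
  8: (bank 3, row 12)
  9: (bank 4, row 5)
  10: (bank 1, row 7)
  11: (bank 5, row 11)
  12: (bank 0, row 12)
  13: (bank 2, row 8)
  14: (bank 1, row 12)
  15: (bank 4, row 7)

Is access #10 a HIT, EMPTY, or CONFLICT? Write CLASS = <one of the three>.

CLASS = HIT

step 0: bank1 11->11 [HIT]
step 1: bank1 11->7 [CONFLICT]
step 2: bank1 7->7 [HIT]
step 3: bank4 13->13 [HIT]
step 4: bank0 None->2 [EMPTY]
step 5: bank2 6->8 [CONFLICT]
step 6: bank3 None->12 [EMPTY]
step 7: bank6 9->9 [HIT]
step 8: bank3 12->12 [HIT]
step 9: bank4 13->5 [CONFLICT]
step 10: bank1 7->7 [HIT]
step 11: bank5 5->11 [CONFLICT]
step 12: bank0 2->12 [CONFLICT]
step 13: bank2 8->8 [HIT]
step 14: bank1 7->12 [CONFLICT]
step 15: bank4 5->7 [CONFLICT]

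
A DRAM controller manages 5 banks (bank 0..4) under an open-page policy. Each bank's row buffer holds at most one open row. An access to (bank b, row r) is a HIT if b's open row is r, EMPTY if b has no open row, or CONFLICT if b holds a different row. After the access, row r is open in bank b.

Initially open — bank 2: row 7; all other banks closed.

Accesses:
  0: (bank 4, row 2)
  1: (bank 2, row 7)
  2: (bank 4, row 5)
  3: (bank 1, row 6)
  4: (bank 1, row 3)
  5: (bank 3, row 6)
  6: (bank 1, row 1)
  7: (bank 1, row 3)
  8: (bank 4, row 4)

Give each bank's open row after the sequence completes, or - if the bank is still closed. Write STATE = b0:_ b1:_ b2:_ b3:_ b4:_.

step 0: bank4 None->2 [EMPTY]
step 1: bank2 7->7 [HIT]
step 2: bank4 2->5 [CONFLICT]
step 3: bank1 None->6 [EMPTY]
step 4: bank1 6->3 [CONFLICT]
step 5: bank3 None->6 [EMPTY]
step 6: bank1 3->1 [CONFLICT]
step 7: bank1 1->3 [CONFLICT]
step 8: bank4 5->4 [CONFLICT]

STATE = b0:- b1:3 b2:7 b3:6 b4:4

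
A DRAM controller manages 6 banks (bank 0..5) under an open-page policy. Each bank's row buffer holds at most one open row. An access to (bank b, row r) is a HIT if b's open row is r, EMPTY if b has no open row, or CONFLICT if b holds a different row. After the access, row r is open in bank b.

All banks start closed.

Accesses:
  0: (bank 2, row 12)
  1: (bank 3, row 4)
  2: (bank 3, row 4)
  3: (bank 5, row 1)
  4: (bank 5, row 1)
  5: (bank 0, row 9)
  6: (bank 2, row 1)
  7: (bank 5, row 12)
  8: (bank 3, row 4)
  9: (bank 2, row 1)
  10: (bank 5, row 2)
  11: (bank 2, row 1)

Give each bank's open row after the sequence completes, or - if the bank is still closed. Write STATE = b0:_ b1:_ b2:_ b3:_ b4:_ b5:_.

STATE = b0:9 b1:- b2:1 b3:4 b4:- b5:2

0: bank 2 row 12 — prev None → EMPTY
1: bank 3 row 4 — prev None → EMPTY
2: bank 3 row 4 — prev 4 → HIT
3: bank 5 row 1 — prev None → EMPTY
4: bank 5 row 1 — prev 1 → HIT
5: bank 0 row 9 — prev None → EMPTY
6: bank 2 row 1 — prev 12 → CONFLICT
7: bank 5 row 12 — prev 1 → CONFLICT
8: bank 3 row 4 — prev 4 → HIT
9: bank 2 row 1 — prev 1 → HIT
10: bank 5 row 2 — prev 12 → CONFLICT
11: bank 2 row 1 — prev 1 → HIT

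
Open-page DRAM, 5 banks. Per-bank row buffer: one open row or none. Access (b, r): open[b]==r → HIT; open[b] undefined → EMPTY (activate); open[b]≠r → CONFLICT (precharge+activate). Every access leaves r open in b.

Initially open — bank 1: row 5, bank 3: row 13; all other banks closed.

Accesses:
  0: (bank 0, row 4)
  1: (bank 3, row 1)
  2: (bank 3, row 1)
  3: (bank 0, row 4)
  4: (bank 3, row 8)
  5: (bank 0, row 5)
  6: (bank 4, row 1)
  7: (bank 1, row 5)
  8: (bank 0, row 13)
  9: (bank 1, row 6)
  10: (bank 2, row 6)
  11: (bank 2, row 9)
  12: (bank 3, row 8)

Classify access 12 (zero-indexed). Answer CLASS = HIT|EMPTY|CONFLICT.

CLASS = HIT

  [0] b0 r4: no row ⇒ E
  [1] b3 r1: had r13 ⇒ C
  [2] b3 r1: had r1 ⇒ H
  [3] b0 r4: had r4 ⇒ H
  [4] b3 r8: had r1 ⇒ C
  [5] b0 r5: had r4 ⇒ C
  [6] b4 r1: no row ⇒ E
  [7] b1 r5: had r5 ⇒ H
  [8] b0 r13: had r5 ⇒ C
  [9] b1 r6: had r5 ⇒ C
  [10] b2 r6: no row ⇒ E
  [11] b2 r9: had r6 ⇒ C
  [12] b3 r8: had r8 ⇒ H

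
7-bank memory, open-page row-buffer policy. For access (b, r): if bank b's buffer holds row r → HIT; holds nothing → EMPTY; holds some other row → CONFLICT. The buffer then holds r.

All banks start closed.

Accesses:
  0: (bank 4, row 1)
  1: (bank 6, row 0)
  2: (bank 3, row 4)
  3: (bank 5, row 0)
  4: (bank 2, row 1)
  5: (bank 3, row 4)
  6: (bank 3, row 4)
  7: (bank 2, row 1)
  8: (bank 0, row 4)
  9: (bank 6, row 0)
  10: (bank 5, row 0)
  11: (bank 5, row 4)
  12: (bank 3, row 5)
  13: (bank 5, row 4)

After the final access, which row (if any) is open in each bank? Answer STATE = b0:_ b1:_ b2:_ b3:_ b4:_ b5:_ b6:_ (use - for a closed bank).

step 0: bank4 None->1 [EMPTY]
step 1: bank6 None->0 [EMPTY]
step 2: bank3 None->4 [EMPTY]
step 3: bank5 None->0 [EMPTY]
step 4: bank2 None->1 [EMPTY]
step 5: bank3 4->4 [HIT]
step 6: bank3 4->4 [HIT]
step 7: bank2 1->1 [HIT]
step 8: bank0 None->4 [EMPTY]
step 9: bank6 0->0 [HIT]
step 10: bank5 0->0 [HIT]
step 11: bank5 0->4 [CONFLICT]
step 12: bank3 4->5 [CONFLICT]
step 13: bank5 4->4 [HIT]

STATE = b0:4 b1:- b2:1 b3:5 b4:1 b5:4 b6:0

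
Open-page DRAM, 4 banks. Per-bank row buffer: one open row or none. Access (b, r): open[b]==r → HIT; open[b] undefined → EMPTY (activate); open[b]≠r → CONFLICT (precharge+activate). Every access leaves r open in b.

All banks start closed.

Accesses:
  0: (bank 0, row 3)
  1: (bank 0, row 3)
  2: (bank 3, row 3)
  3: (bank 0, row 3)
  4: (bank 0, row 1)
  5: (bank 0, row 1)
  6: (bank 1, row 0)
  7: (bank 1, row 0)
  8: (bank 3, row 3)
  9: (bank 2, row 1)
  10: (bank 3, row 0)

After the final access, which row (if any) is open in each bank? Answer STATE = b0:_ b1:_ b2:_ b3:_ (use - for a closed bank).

  [0] b0 r3: no row ⇒ E
  [1] b0 r3: had r3 ⇒ H
  [2] b3 r3: no row ⇒ E
  [3] b0 r3: had r3 ⇒ H
  [4] b0 r1: had r3 ⇒ C
  [5] b0 r1: had r1 ⇒ H
  [6] b1 r0: no row ⇒ E
  [7] b1 r0: had r0 ⇒ H
  [8] b3 r3: had r3 ⇒ H
  [9] b2 r1: no row ⇒ E
  [10] b3 r0: had r3 ⇒ C

STATE = b0:1 b1:0 b2:1 b3:0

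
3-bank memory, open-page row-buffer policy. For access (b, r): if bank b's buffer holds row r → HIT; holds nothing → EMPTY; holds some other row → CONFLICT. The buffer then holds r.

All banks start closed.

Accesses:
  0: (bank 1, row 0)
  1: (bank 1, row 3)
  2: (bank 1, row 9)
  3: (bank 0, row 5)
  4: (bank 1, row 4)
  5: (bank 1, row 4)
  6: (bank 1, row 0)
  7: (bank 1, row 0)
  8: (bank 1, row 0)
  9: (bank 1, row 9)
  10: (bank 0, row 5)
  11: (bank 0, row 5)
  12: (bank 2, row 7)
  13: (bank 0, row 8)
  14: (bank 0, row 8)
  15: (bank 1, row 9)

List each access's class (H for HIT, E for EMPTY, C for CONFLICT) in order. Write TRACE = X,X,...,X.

0: bank 1 row 0 — prev None → EMPTY
1: bank 1 row 3 — prev 0 → CONFLICT
2: bank 1 row 9 — prev 3 → CONFLICT
3: bank 0 row 5 — prev None → EMPTY
4: bank 1 row 4 — prev 9 → CONFLICT
5: bank 1 row 4 — prev 4 → HIT
6: bank 1 row 0 — prev 4 → CONFLICT
7: bank 1 row 0 — prev 0 → HIT
8: bank 1 row 0 — prev 0 → HIT
9: bank 1 row 9 — prev 0 → CONFLICT
10: bank 0 row 5 — prev 5 → HIT
11: bank 0 row 5 — prev 5 → HIT
12: bank 2 row 7 — prev None → EMPTY
13: bank 0 row 8 — prev 5 → CONFLICT
14: bank 0 row 8 — prev 8 → HIT
15: bank 1 row 9 — prev 9 → HIT

TRACE = E,C,C,E,C,H,C,H,H,C,H,H,E,C,H,H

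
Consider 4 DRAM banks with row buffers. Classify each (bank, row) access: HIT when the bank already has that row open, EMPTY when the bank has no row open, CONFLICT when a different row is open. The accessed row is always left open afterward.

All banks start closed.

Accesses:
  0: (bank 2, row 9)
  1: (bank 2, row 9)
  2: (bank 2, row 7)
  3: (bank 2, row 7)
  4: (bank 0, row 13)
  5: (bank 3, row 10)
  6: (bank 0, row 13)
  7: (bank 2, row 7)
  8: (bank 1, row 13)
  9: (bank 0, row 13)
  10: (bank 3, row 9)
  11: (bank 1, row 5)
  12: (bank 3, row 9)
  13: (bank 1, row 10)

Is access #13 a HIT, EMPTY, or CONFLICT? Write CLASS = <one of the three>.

  [0] b2 r9: no row ⇒ E
  [1] b2 r9: had r9 ⇒ H
  [2] b2 r7: had r9 ⇒ C
  [3] b2 r7: had r7 ⇒ H
  [4] b0 r13: no row ⇒ E
  [5] b3 r10: no row ⇒ E
  [6] b0 r13: had r13 ⇒ H
  [7] b2 r7: had r7 ⇒ H
  [8] b1 r13: no row ⇒ E
  [9] b0 r13: had r13 ⇒ H
  [10] b3 r9: had r10 ⇒ C
  [11] b1 r5: had r13 ⇒ C
  [12] b3 r9: had r9 ⇒ H
  [13] b1 r10: had r5 ⇒ C

CLASS = CONFLICT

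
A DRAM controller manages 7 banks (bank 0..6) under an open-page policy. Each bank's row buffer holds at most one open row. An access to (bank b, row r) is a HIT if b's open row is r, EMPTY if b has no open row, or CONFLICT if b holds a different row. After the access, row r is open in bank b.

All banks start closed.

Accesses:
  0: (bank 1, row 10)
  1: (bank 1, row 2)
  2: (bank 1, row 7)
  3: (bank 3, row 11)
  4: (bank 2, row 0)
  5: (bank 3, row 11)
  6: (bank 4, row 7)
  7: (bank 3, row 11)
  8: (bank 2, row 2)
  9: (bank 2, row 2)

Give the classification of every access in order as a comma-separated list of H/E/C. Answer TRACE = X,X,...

TRACE = E,C,C,E,E,H,E,H,C,H

  [0] b1 r10: no row ⇒ E
  [1] b1 r2: had r10 ⇒ C
  [2] b1 r7: had r2 ⇒ C
  [3] b3 r11: no row ⇒ E
  [4] b2 r0: no row ⇒ E
  [5] b3 r11: had r11 ⇒ H
  [6] b4 r7: no row ⇒ E
  [7] b3 r11: had r11 ⇒ H
  [8] b2 r2: had r0 ⇒ C
  [9] b2 r2: had r2 ⇒ H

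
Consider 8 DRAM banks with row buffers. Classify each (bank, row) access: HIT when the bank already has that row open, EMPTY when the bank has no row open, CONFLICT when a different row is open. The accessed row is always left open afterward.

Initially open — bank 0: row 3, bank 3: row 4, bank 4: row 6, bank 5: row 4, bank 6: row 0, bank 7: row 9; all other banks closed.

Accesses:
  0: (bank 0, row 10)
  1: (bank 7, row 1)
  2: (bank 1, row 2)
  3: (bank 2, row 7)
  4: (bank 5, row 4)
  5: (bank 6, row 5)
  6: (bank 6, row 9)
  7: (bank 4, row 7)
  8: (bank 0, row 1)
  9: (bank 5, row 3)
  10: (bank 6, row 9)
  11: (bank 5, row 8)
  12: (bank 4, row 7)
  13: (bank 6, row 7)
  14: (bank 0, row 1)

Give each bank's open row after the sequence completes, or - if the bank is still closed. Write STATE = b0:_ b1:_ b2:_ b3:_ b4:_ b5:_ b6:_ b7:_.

#0 (0,10) C  (was 3)
#1 (7,1) C  (was 9)
#2 (1,2) E
#3 (2,7) E
#4 (5,4) H  (was 4)
#5 (6,5) C  (was 0)
#6 (6,9) C  (was 5)
#7 (4,7) C  (was 6)
#8 (0,1) C  (was 10)
#9 (5,3) C  (was 4)
#10 (6,9) H  (was 9)
#11 (5,8) C  (was 3)
#12 (4,7) H  (was 7)
#13 (6,7) C  (was 9)
#14 (0,1) H  (was 1)

STATE = b0:1 b1:2 b2:7 b3:4 b4:7 b5:8 b6:7 b7:1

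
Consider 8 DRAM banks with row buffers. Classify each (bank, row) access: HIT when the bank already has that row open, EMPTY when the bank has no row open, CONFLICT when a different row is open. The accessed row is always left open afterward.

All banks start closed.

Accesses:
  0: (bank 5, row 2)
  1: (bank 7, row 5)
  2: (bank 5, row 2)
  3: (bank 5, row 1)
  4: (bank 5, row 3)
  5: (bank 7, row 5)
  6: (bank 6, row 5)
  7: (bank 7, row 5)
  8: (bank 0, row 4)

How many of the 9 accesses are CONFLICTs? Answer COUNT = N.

COUNT = 2

0: bank 5 row 2 — prev None → EMPTY
1: bank 7 row 5 — prev None → EMPTY
2: bank 5 row 2 — prev 2 → HIT
3: bank 5 row 1 — prev 2 → CONFLICT
4: bank 5 row 3 — prev 1 → CONFLICT
5: bank 7 row 5 — prev 5 → HIT
6: bank 6 row 5 — prev None → EMPTY
7: bank 7 row 5 — prev 5 → HIT
8: bank 0 row 4 — prev None → EMPTY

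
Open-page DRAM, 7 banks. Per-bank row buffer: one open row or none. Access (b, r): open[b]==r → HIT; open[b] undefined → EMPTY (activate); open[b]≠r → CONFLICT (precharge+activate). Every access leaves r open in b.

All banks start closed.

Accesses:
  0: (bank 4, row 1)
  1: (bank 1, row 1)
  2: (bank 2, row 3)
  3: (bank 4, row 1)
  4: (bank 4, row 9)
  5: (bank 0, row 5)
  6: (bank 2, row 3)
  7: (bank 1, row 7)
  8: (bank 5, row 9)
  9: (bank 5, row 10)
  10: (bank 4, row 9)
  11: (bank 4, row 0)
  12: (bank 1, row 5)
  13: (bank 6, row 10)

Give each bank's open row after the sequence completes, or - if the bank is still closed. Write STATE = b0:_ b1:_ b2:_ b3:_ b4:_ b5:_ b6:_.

STATE = b0:5 b1:5 b2:3 b3:- b4:0 b5:10 b6:10

0: bank 4 row 1 — prev None → EMPTY
1: bank 1 row 1 — prev None → EMPTY
2: bank 2 row 3 — prev None → EMPTY
3: bank 4 row 1 — prev 1 → HIT
4: bank 4 row 9 — prev 1 → CONFLICT
5: bank 0 row 5 — prev None → EMPTY
6: bank 2 row 3 — prev 3 → HIT
7: bank 1 row 7 — prev 1 → CONFLICT
8: bank 5 row 9 — prev None → EMPTY
9: bank 5 row 10 — prev 9 → CONFLICT
10: bank 4 row 9 — prev 9 → HIT
11: bank 4 row 0 — prev 9 → CONFLICT
12: bank 1 row 5 — prev 7 → CONFLICT
13: bank 6 row 10 — prev None → EMPTY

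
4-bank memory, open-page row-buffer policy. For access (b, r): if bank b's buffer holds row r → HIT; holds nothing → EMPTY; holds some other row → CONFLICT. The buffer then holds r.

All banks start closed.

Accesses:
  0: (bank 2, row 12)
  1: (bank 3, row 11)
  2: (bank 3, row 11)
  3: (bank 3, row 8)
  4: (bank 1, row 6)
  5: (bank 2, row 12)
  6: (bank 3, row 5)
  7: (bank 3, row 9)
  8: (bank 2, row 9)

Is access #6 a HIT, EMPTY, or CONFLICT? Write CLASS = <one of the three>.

CLASS = CONFLICT

step 0: bank2 None->12 [EMPTY]
step 1: bank3 None->11 [EMPTY]
step 2: bank3 11->11 [HIT]
step 3: bank3 11->8 [CONFLICT]
step 4: bank1 None->6 [EMPTY]
step 5: bank2 12->12 [HIT]
step 6: bank3 8->5 [CONFLICT]
step 7: bank3 5->9 [CONFLICT]
step 8: bank2 12->9 [CONFLICT]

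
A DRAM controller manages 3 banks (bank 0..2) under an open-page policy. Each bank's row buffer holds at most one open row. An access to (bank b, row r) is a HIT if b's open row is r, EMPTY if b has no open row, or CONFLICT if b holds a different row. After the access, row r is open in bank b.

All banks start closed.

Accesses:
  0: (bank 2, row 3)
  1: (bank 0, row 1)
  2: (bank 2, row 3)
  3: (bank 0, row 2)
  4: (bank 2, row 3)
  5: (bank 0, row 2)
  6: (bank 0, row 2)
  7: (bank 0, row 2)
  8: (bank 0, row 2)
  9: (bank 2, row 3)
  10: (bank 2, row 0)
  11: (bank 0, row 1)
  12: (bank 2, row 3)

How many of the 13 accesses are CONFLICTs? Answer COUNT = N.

COUNT = 4

#0 (2,3) E
#1 (0,1) E
#2 (2,3) H  (was 3)
#3 (0,2) C  (was 1)
#4 (2,3) H  (was 3)
#5 (0,2) H  (was 2)
#6 (0,2) H  (was 2)
#7 (0,2) H  (was 2)
#8 (0,2) H  (was 2)
#9 (2,3) H  (was 3)
#10 (2,0) C  (was 3)
#11 (0,1) C  (was 2)
#12 (2,3) C  (was 0)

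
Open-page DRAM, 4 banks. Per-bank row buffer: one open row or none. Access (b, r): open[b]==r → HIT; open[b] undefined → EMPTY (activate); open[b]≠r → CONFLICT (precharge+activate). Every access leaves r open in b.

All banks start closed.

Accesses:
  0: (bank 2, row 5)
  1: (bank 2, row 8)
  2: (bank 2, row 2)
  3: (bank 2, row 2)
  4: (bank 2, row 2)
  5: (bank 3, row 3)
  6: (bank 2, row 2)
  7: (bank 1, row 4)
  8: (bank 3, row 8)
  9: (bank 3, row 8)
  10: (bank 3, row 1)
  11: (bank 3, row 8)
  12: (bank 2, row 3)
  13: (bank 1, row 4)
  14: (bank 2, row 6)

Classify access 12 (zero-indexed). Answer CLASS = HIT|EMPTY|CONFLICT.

0: bank 2 row 5 — prev None → EMPTY
1: bank 2 row 8 — prev 5 → CONFLICT
2: bank 2 row 2 — prev 8 → CONFLICT
3: bank 2 row 2 — prev 2 → HIT
4: bank 2 row 2 — prev 2 → HIT
5: bank 3 row 3 — prev None → EMPTY
6: bank 2 row 2 — prev 2 → HIT
7: bank 1 row 4 — prev None → EMPTY
8: bank 3 row 8 — prev 3 → CONFLICT
9: bank 3 row 8 — prev 8 → HIT
10: bank 3 row 1 — prev 8 → CONFLICT
11: bank 3 row 8 — prev 1 → CONFLICT
12: bank 2 row 3 — prev 2 → CONFLICT
13: bank 1 row 4 — prev 4 → HIT
14: bank 2 row 6 — prev 3 → CONFLICT

CLASS = CONFLICT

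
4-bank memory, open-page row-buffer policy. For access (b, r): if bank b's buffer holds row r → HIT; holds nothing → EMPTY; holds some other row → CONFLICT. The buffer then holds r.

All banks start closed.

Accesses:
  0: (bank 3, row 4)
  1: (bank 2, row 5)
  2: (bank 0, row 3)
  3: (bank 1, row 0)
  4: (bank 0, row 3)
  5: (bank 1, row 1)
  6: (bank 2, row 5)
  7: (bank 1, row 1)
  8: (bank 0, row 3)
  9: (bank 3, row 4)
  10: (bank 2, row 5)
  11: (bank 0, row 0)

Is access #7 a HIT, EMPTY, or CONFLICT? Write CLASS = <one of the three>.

#0 (3,4) E
#1 (2,5) E
#2 (0,3) E
#3 (1,0) E
#4 (0,3) H  (was 3)
#5 (1,1) C  (was 0)
#6 (2,5) H  (was 5)
#7 (1,1) H  (was 1)
#8 (0,3) H  (was 3)
#9 (3,4) H  (was 4)
#10 (2,5) H  (was 5)
#11 (0,0) C  (was 3)

CLASS = HIT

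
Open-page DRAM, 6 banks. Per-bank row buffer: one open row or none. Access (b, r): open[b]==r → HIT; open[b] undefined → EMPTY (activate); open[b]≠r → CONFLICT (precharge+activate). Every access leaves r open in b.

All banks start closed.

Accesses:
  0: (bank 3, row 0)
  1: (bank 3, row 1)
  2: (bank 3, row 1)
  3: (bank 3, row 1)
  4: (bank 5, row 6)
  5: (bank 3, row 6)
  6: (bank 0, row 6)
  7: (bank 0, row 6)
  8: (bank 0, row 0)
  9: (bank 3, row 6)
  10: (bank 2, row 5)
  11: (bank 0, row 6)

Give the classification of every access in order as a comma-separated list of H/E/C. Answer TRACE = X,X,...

0: bank 3 row 0 — prev None → EMPTY
1: bank 3 row 1 — prev 0 → CONFLICT
2: bank 3 row 1 — prev 1 → HIT
3: bank 3 row 1 — prev 1 → HIT
4: bank 5 row 6 — prev None → EMPTY
5: bank 3 row 6 — prev 1 → CONFLICT
6: bank 0 row 6 — prev None → EMPTY
7: bank 0 row 6 — prev 6 → HIT
8: bank 0 row 0 — prev 6 → CONFLICT
9: bank 3 row 6 — prev 6 → HIT
10: bank 2 row 5 — prev None → EMPTY
11: bank 0 row 6 — prev 0 → CONFLICT

TRACE = E,C,H,H,E,C,E,H,C,H,E,C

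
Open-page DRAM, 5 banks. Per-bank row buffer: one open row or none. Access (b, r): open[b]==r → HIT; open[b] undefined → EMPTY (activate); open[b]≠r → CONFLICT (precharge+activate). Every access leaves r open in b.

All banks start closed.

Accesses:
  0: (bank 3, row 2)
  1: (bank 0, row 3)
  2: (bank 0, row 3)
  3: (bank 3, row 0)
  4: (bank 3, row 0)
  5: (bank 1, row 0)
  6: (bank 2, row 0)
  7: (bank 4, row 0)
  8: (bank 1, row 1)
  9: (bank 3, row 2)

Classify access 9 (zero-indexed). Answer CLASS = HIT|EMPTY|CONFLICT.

CLASS = CONFLICT

#0 (3,2) E
#1 (0,3) E
#2 (0,3) H  (was 3)
#3 (3,0) C  (was 2)
#4 (3,0) H  (was 0)
#5 (1,0) E
#6 (2,0) E
#7 (4,0) E
#8 (1,1) C  (was 0)
#9 (3,2) C  (was 0)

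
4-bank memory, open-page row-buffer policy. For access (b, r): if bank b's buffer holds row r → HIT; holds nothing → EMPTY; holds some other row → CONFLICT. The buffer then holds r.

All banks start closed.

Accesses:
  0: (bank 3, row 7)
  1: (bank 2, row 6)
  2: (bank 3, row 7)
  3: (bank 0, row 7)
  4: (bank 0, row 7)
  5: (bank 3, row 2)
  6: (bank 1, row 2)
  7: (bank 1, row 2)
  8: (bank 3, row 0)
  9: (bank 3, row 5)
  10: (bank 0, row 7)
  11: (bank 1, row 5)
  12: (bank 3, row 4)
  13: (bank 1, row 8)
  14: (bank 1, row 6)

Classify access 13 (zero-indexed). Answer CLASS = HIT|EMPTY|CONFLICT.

step 0: bank3 None->7 [EMPTY]
step 1: bank2 None->6 [EMPTY]
step 2: bank3 7->7 [HIT]
step 3: bank0 None->7 [EMPTY]
step 4: bank0 7->7 [HIT]
step 5: bank3 7->2 [CONFLICT]
step 6: bank1 None->2 [EMPTY]
step 7: bank1 2->2 [HIT]
step 8: bank3 2->0 [CONFLICT]
step 9: bank3 0->5 [CONFLICT]
step 10: bank0 7->7 [HIT]
step 11: bank1 2->5 [CONFLICT]
step 12: bank3 5->4 [CONFLICT]
step 13: bank1 5->8 [CONFLICT]
step 14: bank1 8->6 [CONFLICT]

CLASS = CONFLICT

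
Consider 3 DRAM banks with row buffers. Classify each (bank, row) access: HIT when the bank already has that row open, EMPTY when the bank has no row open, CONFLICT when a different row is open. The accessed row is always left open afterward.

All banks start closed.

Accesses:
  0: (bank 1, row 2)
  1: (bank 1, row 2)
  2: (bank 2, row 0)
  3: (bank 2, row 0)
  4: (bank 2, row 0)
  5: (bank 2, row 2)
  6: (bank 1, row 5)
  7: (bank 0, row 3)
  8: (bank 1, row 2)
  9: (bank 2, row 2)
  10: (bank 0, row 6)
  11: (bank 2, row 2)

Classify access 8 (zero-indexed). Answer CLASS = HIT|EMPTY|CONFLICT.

CLASS = CONFLICT

  [0] b1 r2: no row ⇒ E
  [1] b1 r2: had r2 ⇒ H
  [2] b2 r0: no row ⇒ E
  [3] b2 r0: had r0 ⇒ H
  [4] b2 r0: had r0 ⇒ H
  [5] b2 r2: had r0 ⇒ C
  [6] b1 r5: had r2 ⇒ C
  [7] b0 r3: no row ⇒ E
  [8] b1 r2: had r5 ⇒ C
  [9] b2 r2: had r2 ⇒ H
  [10] b0 r6: had r3 ⇒ C
  [11] b2 r2: had r2 ⇒ H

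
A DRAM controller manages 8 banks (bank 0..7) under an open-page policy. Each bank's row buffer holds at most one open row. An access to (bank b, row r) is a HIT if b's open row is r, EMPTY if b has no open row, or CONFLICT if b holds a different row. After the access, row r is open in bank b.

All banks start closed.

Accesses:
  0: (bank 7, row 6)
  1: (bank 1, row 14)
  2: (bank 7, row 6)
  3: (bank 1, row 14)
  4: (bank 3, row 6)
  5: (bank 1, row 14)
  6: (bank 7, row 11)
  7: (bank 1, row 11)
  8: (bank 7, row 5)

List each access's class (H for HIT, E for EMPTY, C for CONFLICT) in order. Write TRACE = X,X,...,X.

  [0] b7 r6: no row ⇒ E
  [1] b1 r14: no row ⇒ E
  [2] b7 r6: had r6 ⇒ H
  [3] b1 r14: had r14 ⇒ H
  [4] b3 r6: no row ⇒ E
  [5] b1 r14: had r14 ⇒ H
  [6] b7 r11: had r6 ⇒ C
  [7] b1 r11: had r14 ⇒ C
  [8] b7 r5: had r11 ⇒ C

TRACE = E,E,H,H,E,H,C,C,C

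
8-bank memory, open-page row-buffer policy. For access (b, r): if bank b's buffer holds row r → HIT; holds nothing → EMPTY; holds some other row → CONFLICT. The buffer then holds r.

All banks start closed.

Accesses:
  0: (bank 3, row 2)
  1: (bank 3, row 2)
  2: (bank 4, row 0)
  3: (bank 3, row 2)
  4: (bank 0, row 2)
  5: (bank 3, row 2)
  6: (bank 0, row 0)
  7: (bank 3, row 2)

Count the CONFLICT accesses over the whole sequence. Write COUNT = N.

  [0] b3 r2: no row ⇒ E
  [1] b3 r2: had r2 ⇒ H
  [2] b4 r0: no row ⇒ E
  [3] b3 r2: had r2 ⇒ H
  [4] b0 r2: no row ⇒ E
  [5] b3 r2: had r2 ⇒ H
  [6] b0 r0: had r2 ⇒ C
  [7] b3 r2: had r2 ⇒ H

COUNT = 1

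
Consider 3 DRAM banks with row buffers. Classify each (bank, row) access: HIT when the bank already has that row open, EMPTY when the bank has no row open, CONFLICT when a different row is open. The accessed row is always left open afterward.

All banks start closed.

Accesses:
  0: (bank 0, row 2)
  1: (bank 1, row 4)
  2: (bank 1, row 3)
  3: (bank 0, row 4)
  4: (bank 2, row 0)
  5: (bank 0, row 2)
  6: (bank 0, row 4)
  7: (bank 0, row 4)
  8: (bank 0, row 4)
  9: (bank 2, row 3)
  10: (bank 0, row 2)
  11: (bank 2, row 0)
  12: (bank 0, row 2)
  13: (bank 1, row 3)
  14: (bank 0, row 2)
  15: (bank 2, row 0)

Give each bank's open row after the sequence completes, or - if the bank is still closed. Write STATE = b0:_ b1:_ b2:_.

STATE = b0:2 b1:3 b2:0

0: bank 0 row 2 — prev None → EMPTY
1: bank 1 row 4 — prev None → EMPTY
2: bank 1 row 3 — prev 4 → CONFLICT
3: bank 0 row 4 — prev 2 → CONFLICT
4: bank 2 row 0 — prev None → EMPTY
5: bank 0 row 2 — prev 4 → CONFLICT
6: bank 0 row 4 — prev 2 → CONFLICT
7: bank 0 row 4 — prev 4 → HIT
8: bank 0 row 4 — prev 4 → HIT
9: bank 2 row 3 — prev 0 → CONFLICT
10: bank 0 row 2 — prev 4 → CONFLICT
11: bank 2 row 0 — prev 3 → CONFLICT
12: bank 0 row 2 — prev 2 → HIT
13: bank 1 row 3 — prev 3 → HIT
14: bank 0 row 2 — prev 2 → HIT
15: bank 2 row 0 — prev 0 → HIT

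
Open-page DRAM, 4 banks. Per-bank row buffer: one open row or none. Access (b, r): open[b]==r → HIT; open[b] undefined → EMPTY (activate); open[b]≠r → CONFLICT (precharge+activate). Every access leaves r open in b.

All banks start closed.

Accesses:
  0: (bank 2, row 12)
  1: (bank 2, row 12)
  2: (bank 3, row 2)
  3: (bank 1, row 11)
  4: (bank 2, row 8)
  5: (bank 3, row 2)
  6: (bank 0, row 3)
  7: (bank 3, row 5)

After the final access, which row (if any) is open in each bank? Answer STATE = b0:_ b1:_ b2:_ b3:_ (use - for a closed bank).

step 0: bank2 None->12 [EMPTY]
step 1: bank2 12->12 [HIT]
step 2: bank3 None->2 [EMPTY]
step 3: bank1 None->11 [EMPTY]
step 4: bank2 12->8 [CONFLICT]
step 5: bank3 2->2 [HIT]
step 6: bank0 None->3 [EMPTY]
step 7: bank3 2->5 [CONFLICT]

STATE = b0:3 b1:11 b2:8 b3:5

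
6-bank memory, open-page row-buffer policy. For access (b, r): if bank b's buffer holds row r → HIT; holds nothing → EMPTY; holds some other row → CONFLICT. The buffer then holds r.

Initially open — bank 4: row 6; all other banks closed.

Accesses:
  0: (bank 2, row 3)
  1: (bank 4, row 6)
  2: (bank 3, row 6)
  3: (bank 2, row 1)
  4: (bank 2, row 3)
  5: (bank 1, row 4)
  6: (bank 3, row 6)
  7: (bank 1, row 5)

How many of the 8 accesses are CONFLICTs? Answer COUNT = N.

  [0] b2 r3: no row ⇒ E
  [1] b4 r6: had r6 ⇒ H
  [2] b3 r6: no row ⇒ E
  [3] b2 r1: had r3 ⇒ C
  [4] b2 r3: had r1 ⇒ C
  [5] b1 r4: no row ⇒ E
  [6] b3 r6: had r6 ⇒ H
  [7] b1 r5: had r4 ⇒ C

COUNT = 3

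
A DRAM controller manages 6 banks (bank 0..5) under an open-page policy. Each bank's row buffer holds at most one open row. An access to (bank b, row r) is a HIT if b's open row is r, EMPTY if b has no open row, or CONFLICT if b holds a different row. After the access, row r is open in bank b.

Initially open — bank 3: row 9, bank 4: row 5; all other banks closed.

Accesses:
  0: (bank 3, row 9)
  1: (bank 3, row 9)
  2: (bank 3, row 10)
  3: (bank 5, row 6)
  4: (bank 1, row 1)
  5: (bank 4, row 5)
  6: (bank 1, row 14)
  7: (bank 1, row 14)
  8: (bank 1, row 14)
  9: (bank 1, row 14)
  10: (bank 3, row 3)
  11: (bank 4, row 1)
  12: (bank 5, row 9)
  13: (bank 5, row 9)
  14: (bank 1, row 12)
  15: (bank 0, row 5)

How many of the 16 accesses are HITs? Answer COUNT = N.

COUNT = 7

0: bank 3 row 9 — prev 9 → HIT
1: bank 3 row 9 — prev 9 → HIT
2: bank 3 row 10 — prev 9 → CONFLICT
3: bank 5 row 6 — prev None → EMPTY
4: bank 1 row 1 — prev None → EMPTY
5: bank 4 row 5 — prev 5 → HIT
6: bank 1 row 14 — prev 1 → CONFLICT
7: bank 1 row 14 — prev 14 → HIT
8: bank 1 row 14 — prev 14 → HIT
9: bank 1 row 14 — prev 14 → HIT
10: bank 3 row 3 — prev 10 → CONFLICT
11: bank 4 row 1 — prev 5 → CONFLICT
12: bank 5 row 9 — prev 6 → CONFLICT
13: bank 5 row 9 — prev 9 → HIT
14: bank 1 row 12 — prev 14 → CONFLICT
15: bank 0 row 5 — prev None → EMPTY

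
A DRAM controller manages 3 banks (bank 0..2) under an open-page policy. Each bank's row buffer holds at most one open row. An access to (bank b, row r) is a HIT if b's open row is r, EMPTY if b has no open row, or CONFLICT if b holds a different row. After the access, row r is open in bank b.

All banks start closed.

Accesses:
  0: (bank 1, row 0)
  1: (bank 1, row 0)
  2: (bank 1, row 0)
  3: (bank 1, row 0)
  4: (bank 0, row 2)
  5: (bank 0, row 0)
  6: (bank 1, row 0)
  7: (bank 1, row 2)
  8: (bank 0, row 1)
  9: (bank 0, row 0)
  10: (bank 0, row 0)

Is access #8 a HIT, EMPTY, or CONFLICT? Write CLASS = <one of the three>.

#0 (1,0) E
#1 (1,0) H  (was 0)
#2 (1,0) H  (was 0)
#3 (1,0) H  (was 0)
#4 (0,2) E
#5 (0,0) C  (was 2)
#6 (1,0) H  (was 0)
#7 (1,2) C  (was 0)
#8 (0,1) C  (was 0)
#9 (0,0) C  (was 1)
#10 (0,0) H  (was 0)

CLASS = CONFLICT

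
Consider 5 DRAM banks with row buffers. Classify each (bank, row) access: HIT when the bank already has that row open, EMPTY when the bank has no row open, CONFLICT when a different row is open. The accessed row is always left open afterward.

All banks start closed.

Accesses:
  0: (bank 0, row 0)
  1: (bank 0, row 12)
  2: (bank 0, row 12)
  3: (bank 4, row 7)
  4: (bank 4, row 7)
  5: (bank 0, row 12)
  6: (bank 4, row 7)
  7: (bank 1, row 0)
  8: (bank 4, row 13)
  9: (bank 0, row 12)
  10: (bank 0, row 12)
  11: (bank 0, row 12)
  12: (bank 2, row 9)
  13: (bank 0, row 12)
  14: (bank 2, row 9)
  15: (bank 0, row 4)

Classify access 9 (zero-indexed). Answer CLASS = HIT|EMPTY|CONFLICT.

CLASS = HIT

  [0] b0 r0: no row ⇒ E
  [1] b0 r12: had r0 ⇒ C
  [2] b0 r12: had r12 ⇒ H
  [3] b4 r7: no row ⇒ E
  [4] b4 r7: had r7 ⇒ H
  [5] b0 r12: had r12 ⇒ H
  [6] b4 r7: had r7 ⇒ H
  [7] b1 r0: no row ⇒ E
  [8] b4 r13: had r7 ⇒ C
  [9] b0 r12: had r12 ⇒ H
  [10] b0 r12: had r12 ⇒ H
  [11] b0 r12: had r12 ⇒ H
  [12] b2 r9: no row ⇒ E
  [13] b0 r12: had r12 ⇒ H
  [14] b2 r9: had r9 ⇒ H
  [15] b0 r4: had r12 ⇒ C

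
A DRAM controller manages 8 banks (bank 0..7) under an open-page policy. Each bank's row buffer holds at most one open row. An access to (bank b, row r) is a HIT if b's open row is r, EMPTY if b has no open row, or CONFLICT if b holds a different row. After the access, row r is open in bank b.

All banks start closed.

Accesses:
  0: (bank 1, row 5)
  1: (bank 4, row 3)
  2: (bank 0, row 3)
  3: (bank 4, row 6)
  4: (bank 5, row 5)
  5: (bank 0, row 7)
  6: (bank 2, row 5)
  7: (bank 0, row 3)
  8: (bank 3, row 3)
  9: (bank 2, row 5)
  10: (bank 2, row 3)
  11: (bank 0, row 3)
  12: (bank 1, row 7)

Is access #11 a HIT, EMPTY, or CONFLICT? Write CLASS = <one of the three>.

CLASS = HIT

0: bank 1 row 5 — prev None → EMPTY
1: bank 4 row 3 — prev None → EMPTY
2: bank 0 row 3 — prev None → EMPTY
3: bank 4 row 6 — prev 3 → CONFLICT
4: bank 5 row 5 — prev None → EMPTY
5: bank 0 row 7 — prev 3 → CONFLICT
6: bank 2 row 5 — prev None → EMPTY
7: bank 0 row 3 — prev 7 → CONFLICT
8: bank 3 row 3 — prev None → EMPTY
9: bank 2 row 5 — prev 5 → HIT
10: bank 2 row 3 — prev 5 → CONFLICT
11: bank 0 row 3 — prev 3 → HIT
12: bank 1 row 7 — prev 5 → CONFLICT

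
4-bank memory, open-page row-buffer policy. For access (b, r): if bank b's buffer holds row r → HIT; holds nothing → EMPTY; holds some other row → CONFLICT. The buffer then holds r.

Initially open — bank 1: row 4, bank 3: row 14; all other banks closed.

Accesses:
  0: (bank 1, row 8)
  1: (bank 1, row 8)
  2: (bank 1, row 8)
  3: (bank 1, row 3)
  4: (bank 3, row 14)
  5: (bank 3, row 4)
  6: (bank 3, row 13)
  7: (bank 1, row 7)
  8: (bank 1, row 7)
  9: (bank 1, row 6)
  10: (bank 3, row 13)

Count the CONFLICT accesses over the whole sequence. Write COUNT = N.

COUNT = 6

step 0: bank1 4->8 [CONFLICT]
step 1: bank1 8->8 [HIT]
step 2: bank1 8->8 [HIT]
step 3: bank1 8->3 [CONFLICT]
step 4: bank3 14->14 [HIT]
step 5: bank3 14->4 [CONFLICT]
step 6: bank3 4->13 [CONFLICT]
step 7: bank1 3->7 [CONFLICT]
step 8: bank1 7->7 [HIT]
step 9: bank1 7->6 [CONFLICT]
step 10: bank3 13->13 [HIT]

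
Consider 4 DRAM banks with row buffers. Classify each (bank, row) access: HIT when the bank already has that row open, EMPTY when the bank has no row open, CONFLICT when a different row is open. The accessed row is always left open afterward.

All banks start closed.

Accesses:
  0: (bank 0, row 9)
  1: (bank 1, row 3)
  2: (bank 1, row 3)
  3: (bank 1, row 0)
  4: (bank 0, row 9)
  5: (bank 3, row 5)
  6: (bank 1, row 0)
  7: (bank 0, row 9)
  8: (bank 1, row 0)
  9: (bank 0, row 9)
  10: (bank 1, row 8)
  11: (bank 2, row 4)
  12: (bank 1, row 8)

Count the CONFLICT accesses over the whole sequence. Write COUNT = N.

COUNT = 2

0: bank 0 row 9 — prev None → EMPTY
1: bank 1 row 3 — prev None → EMPTY
2: bank 1 row 3 — prev 3 → HIT
3: bank 1 row 0 — prev 3 → CONFLICT
4: bank 0 row 9 — prev 9 → HIT
5: bank 3 row 5 — prev None → EMPTY
6: bank 1 row 0 — prev 0 → HIT
7: bank 0 row 9 — prev 9 → HIT
8: bank 1 row 0 — prev 0 → HIT
9: bank 0 row 9 — prev 9 → HIT
10: bank 1 row 8 — prev 0 → CONFLICT
11: bank 2 row 4 — prev None → EMPTY
12: bank 1 row 8 — prev 8 → HIT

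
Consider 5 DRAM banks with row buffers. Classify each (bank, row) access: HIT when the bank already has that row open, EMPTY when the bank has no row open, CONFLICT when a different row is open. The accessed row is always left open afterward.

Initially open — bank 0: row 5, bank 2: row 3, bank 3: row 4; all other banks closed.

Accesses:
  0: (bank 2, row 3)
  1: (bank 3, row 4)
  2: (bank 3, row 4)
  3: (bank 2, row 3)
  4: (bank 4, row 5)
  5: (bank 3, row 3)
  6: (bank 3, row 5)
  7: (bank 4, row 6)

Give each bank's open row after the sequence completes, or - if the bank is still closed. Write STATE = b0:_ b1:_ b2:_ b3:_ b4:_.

STATE = b0:5 b1:- b2:3 b3:5 b4:6

  [0] b2 r3: had r3 ⇒ H
  [1] b3 r4: had r4 ⇒ H
  [2] b3 r4: had r4 ⇒ H
  [3] b2 r3: had r3 ⇒ H
  [4] b4 r5: no row ⇒ E
  [5] b3 r3: had r4 ⇒ C
  [6] b3 r5: had r3 ⇒ C
  [7] b4 r6: had r5 ⇒ C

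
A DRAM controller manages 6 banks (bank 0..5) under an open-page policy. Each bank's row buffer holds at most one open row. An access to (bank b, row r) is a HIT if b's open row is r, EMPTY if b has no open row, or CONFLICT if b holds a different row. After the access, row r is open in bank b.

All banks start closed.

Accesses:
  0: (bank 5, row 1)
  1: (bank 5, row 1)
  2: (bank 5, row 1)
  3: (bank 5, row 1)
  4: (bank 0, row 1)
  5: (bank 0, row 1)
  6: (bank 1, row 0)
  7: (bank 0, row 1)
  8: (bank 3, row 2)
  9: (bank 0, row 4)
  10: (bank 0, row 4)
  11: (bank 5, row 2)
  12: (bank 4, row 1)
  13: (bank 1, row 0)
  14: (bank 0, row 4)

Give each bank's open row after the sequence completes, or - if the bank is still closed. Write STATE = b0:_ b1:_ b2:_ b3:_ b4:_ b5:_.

STATE = b0:4 b1:0 b2:- b3:2 b4:1 b5:2

  [0] b5 r1: no row ⇒ E
  [1] b5 r1: had r1 ⇒ H
  [2] b5 r1: had r1 ⇒ H
  [3] b5 r1: had r1 ⇒ H
  [4] b0 r1: no row ⇒ E
  [5] b0 r1: had r1 ⇒ H
  [6] b1 r0: no row ⇒ E
  [7] b0 r1: had r1 ⇒ H
  [8] b3 r2: no row ⇒ E
  [9] b0 r4: had r1 ⇒ C
  [10] b0 r4: had r4 ⇒ H
  [11] b5 r2: had r1 ⇒ C
  [12] b4 r1: no row ⇒ E
  [13] b1 r0: had r0 ⇒ H
  [14] b0 r4: had r4 ⇒ H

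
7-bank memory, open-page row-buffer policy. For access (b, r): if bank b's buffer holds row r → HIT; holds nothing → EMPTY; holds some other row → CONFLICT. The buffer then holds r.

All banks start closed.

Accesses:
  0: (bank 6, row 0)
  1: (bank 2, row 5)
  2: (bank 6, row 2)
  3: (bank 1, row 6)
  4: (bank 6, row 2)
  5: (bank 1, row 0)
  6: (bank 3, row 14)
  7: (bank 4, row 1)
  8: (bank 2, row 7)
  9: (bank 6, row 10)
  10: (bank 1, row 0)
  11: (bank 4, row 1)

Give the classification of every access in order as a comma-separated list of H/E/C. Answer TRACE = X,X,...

  [0] b6 r0: no row ⇒ E
  [1] b2 r5: no row ⇒ E
  [2] b6 r2: had r0 ⇒ C
  [3] b1 r6: no row ⇒ E
  [4] b6 r2: had r2 ⇒ H
  [5] b1 r0: had r6 ⇒ C
  [6] b3 r14: no row ⇒ E
  [7] b4 r1: no row ⇒ E
  [8] b2 r7: had r5 ⇒ C
  [9] b6 r10: had r2 ⇒ C
  [10] b1 r0: had r0 ⇒ H
  [11] b4 r1: had r1 ⇒ H

TRACE = E,E,C,E,H,C,E,E,C,C,H,H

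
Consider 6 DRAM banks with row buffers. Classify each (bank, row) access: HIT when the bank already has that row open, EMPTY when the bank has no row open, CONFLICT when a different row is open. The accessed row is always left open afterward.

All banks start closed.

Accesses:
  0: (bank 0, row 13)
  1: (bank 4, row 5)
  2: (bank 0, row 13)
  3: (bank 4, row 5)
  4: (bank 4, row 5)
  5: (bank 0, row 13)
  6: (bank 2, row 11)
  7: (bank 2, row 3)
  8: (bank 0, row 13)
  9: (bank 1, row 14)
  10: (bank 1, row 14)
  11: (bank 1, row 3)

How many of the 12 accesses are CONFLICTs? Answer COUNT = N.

COUNT = 2

step 0: bank0 None->13 [EMPTY]
step 1: bank4 None->5 [EMPTY]
step 2: bank0 13->13 [HIT]
step 3: bank4 5->5 [HIT]
step 4: bank4 5->5 [HIT]
step 5: bank0 13->13 [HIT]
step 6: bank2 None->11 [EMPTY]
step 7: bank2 11->3 [CONFLICT]
step 8: bank0 13->13 [HIT]
step 9: bank1 None->14 [EMPTY]
step 10: bank1 14->14 [HIT]
step 11: bank1 14->3 [CONFLICT]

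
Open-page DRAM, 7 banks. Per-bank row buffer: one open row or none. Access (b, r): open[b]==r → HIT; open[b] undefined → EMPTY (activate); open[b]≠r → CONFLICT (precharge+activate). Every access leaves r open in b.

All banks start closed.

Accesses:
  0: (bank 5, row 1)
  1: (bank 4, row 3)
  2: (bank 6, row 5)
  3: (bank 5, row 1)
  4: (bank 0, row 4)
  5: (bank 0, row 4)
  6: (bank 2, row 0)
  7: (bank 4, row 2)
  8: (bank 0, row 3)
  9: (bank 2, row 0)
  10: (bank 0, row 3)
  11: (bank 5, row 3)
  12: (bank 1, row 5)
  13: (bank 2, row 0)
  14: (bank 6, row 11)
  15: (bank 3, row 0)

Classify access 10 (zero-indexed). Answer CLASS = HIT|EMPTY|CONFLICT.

step 0: bank5 None->1 [EMPTY]
step 1: bank4 None->3 [EMPTY]
step 2: bank6 None->5 [EMPTY]
step 3: bank5 1->1 [HIT]
step 4: bank0 None->4 [EMPTY]
step 5: bank0 4->4 [HIT]
step 6: bank2 None->0 [EMPTY]
step 7: bank4 3->2 [CONFLICT]
step 8: bank0 4->3 [CONFLICT]
step 9: bank2 0->0 [HIT]
step 10: bank0 3->3 [HIT]
step 11: bank5 1->3 [CONFLICT]
step 12: bank1 None->5 [EMPTY]
step 13: bank2 0->0 [HIT]
step 14: bank6 5->11 [CONFLICT]
step 15: bank3 None->0 [EMPTY]

CLASS = HIT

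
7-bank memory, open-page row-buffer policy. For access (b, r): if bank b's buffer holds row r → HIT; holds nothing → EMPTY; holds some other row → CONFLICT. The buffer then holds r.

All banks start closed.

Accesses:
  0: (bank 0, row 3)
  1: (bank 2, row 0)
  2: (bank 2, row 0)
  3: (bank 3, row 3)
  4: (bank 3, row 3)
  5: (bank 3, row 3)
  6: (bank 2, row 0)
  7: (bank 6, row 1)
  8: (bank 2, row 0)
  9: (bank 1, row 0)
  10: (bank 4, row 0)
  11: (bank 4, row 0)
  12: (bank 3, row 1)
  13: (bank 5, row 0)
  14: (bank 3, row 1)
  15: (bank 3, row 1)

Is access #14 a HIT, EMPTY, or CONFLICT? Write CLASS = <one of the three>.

0: bank 0 row 3 — prev None → EMPTY
1: bank 2 row 0 — prev None → EMPTY
2: bank 2 row 0 — prev 0 → HIT
3: bank 3 row 3 — prev None → EMPTY
4: bank 3 row 3 — prev 3 → HIT
5: bank 3 row 3 — prev 3 → HIT
6: bank 2 row 0 — prev 0 → HIT
7: bank 6 row 1 — prev None → EMPTY
8: bank 2 row 0 — prev 0 → HIT
9: bank 1 row 0 — prev None → EMPTY
10: bank 4 row 0 — prev None → EMPTY
11: bank 4 row 0 — prev 0 → HIT
12: bank 3 row 1 — prev 3 → CONFLICT
13: bank 5 row 0 — prev None → EMPTY
14: bank 3 row 1 — prev 1 → HIT
15: bank 3 row 1 — prev 1 → HIT

CLASS = HIT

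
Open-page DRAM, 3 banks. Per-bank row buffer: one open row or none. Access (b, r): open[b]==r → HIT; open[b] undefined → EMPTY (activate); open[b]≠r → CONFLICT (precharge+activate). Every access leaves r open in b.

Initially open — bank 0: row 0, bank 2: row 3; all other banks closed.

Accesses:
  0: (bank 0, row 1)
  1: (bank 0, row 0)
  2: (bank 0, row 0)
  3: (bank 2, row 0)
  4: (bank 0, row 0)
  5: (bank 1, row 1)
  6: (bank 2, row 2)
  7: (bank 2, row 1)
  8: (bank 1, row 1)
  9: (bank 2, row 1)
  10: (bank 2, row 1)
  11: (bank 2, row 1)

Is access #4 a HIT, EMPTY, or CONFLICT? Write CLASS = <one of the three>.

CLASS = HIT

  [0] b0 r1: had r0 ⇒ C
  [1] b0 r0: had r1 ⇒ C
  [2] b0 r0: had r0 ⇒ H
  [3] b2 r0: had r3 ⇒ C
  [4] b0 r0: had r0 ⇒ H
  [5] b1 r1: no row ⇒ E
  [6] b2 r2: had r0 ⇒ C
  [7] b2 r1: had r2 ⇒ C
  [8] b1 r1: had r1 ⇒ H
  [9] b2 r1: had r1 ⇒ H
  [10] b2 r1: had r1 ⇒ H
  [11] b2 r1: had r1 ⇒ H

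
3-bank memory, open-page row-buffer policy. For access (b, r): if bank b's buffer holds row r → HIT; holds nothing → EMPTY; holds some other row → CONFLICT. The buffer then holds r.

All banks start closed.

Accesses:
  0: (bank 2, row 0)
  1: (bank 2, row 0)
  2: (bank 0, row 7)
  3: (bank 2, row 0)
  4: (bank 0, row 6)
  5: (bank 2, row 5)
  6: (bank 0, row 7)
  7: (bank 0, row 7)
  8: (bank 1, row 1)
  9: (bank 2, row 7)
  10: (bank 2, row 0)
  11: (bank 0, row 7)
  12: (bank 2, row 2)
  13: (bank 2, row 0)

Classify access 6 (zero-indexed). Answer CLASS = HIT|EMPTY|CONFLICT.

CLASS = CONFLICT

#0 (2,0) E
#1 (2,0) H  (was 0)
#2 (0,7) E
#3 (2,0) H  (was 0)
#4 (0,6) C  (was 7)
#5 (2,5) C  (was 0)
#6 (0,7) C  (was 6)
#7 (0,7) H  (was 7)
#8 (1,1) E
#9 (2,7) C  (was 5)
#10 (2,0) C  (was 7)
#11 (0,7) H  (was 7)
#12 (2,2) C  (was 0)
#13 (2,0) C  (was 2)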